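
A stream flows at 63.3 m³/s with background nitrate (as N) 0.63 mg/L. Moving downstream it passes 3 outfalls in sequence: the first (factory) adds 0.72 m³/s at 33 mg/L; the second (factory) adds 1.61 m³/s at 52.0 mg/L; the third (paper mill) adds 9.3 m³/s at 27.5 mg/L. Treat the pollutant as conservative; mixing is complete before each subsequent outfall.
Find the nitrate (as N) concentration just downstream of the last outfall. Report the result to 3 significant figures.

After outfall 1: Q = 63.30 + 0.7200 = 64.02 m³/s; C = (63.30·0.6300 + 0.7200·33.00)/64.02 = 0.9940 mg/L.
After outfall 2: Q = 64.02 + 1.610 = 65.63 m³/s; C = (64.02·0.9940 + 1.610·52.00)/65.63 = 2.245 mg/L.
After outfall 3: Q = 65.63 + 9.300 = 74.93 m³/s; C = (65.63·2.245 + 9.300·27.50)/74.93 = 5.380 mg/L.

5.38 mg/L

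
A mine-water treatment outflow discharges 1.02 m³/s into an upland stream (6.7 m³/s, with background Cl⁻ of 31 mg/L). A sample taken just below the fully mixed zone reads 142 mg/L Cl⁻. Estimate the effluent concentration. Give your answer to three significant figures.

871 mg/L

Mass balance: 6.700·31.00 + 1.020·Cₑ = 7.720·142.0
→ Cₑ = (7.720·142.0 − 6.700·31.00) / 1.020 = 871.1 mg/L.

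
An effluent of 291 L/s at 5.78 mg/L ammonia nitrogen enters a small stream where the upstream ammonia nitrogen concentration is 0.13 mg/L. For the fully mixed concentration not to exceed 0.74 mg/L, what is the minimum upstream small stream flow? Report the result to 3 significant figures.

Set C_mix = 0.74: (Q·0.1300 + 291.0·5.780) / (Q + 291.0) = 0.74
→ Q = 291.0·(5.780 − 0.74)/(0.74 − 0.1300) = 2404 L/s.

2400 L/s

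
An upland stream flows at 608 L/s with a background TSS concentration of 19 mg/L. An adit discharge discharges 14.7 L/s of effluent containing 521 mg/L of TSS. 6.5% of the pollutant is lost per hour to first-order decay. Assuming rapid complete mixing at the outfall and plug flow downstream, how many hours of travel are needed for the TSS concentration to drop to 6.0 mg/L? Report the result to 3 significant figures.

Conservation of mass: C = (608.0·19.00 + 14.70·521.0) / 622.7 = 19210/622.7 = 30.85 mg/L.
6.5%/h lost → k = −ln(1 − 0.065) = 0.06721 h⁻¹.
30.85·exp(−k·t) = 6.0 → t = ln(30.85/6.0)/k = 87710 s = 24.36 h.

24.4 h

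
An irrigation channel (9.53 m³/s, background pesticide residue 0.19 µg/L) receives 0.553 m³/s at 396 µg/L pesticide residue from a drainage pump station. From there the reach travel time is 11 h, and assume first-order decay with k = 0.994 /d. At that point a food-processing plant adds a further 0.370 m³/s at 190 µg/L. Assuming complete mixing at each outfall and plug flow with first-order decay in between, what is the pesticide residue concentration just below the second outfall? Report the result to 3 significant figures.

After mixing, C = (9.530·0.1900 + 0.5530·396.0) / 10.08 = 220.8/10.08 = 21.90 µg/L; combined flow 10.08 m³/s.
Applying C = C₀e^(−kt): 21.90 × 0.6341 = 13.89 µg/L.
Second outfall: C = (10.08·13.89 + 0.3700·190.0)/10.45 = 20.12 µg/L.

20.1 µg/L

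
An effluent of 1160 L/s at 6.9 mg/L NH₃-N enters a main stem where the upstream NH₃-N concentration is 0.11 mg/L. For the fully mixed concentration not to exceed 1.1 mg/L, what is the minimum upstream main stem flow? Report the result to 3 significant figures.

6800 L/s

Set C_mix = 1.1: (Q·0.1100 + 1160·6.900) / (Q + 1160) = 1.1
→ Q = 1160·(6.900 − 1.1)/(1.1 − 0.1100) = 6796 L/s.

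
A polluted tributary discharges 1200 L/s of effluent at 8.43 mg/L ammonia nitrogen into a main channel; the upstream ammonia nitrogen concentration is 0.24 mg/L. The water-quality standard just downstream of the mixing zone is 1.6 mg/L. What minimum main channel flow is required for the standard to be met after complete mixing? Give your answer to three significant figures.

6030 L/s

Set C_mix = 1.6: (Q·0.2400 + 1200·8.430) / (Q + 1200) = 1.6
→ Q = 1200·(8.430 − 1.6)/(1.6 − 0.2400) = 6026 L/s.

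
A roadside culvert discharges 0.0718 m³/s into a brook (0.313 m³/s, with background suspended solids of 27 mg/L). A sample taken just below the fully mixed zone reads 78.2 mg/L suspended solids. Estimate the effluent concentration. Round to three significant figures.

301 mg/L

Mass balance: 0.3130·27.00 + 0.07180·Cₑ = 0.3848·78.20
→ Cₑ = (0.3848·78.20 − 0.3130·27.00) / 0.07180 = 301.4 mg/L.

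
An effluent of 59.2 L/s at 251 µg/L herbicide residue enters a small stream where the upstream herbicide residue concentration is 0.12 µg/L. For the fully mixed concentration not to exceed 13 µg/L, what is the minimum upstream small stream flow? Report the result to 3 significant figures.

1090 L/s

Set C_mix = 13: (Q·0.1200 + 59.20·251.0) / (Q + 59.20) = 13
→ Q = 59.20·(251.0 − 13)/(13 − 0.1200) = 1094 L/s.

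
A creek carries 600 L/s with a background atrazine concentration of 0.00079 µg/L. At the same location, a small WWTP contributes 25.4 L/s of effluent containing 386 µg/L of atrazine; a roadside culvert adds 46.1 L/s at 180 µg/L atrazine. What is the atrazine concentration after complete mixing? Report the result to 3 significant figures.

Mass balance: C = (600.0·0.0007900 + 25.40·386.0 + 46.10·180.0) / 671.5 = 18100/671.5 = 26.96 µg/L.

27.0 µg/L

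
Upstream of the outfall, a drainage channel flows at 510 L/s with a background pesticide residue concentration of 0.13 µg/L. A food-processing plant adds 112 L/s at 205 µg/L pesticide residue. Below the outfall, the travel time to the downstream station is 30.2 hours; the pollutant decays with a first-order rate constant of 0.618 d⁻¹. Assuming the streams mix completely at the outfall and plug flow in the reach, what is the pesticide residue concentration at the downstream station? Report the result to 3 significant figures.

Flow-weighted average: C = (510.0·0.1300 + 112.0·205.0) / 622.0 = 23030/622.0 = 37.02 µg/L.
After decay, C = 37.02 × e^(−kt) = 37.02 × 0.4595 = 17.01 µg/L.

17.0 µg/L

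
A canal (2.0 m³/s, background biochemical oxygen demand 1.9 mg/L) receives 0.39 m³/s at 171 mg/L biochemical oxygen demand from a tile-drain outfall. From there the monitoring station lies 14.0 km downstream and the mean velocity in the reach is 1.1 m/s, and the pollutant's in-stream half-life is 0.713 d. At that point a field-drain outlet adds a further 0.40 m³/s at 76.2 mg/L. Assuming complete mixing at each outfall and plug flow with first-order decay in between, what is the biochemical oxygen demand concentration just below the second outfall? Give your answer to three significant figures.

Flow-weighted average: C = (2.000·1.900 + 0.3900·171.0) / 2.390 = 70.49/2.390 = 29.49 mg/L; combined flow 2.390 m³/s.
Travel time t = 14.0·1000 / 1.1 = 12730 s = 3.535 h.
Half-life 0.713 d → k = ln 2 / 0.713 = 0.9722 d⁻¹.
Decay over the reach: 29.49·exp(−kt) = 29.49·0.8666 = 25.56 mg/L.
At the second outfall, C = (2.390·25.56 + 0.4000·76.20) / (2.390 + 0.4000) = 32.82 mg/L.

32.8 mg/L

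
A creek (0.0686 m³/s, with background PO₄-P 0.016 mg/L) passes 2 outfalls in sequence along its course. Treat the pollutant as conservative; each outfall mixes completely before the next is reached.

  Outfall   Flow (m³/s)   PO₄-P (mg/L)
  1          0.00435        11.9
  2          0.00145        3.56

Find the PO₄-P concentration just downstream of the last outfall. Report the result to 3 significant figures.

0.780 mg/L

After outfall 1: Q = 0.06860 + 0.004350 = 0.07295 m³/s; C = (0.06860·0.01600 + 0.004350·11.90)/0.07295 = 0.7246 mg/L.
After outfall 2: Q = 0.07295 + 0.001450 = 0.07440 m³/s; C = (0.07295·0.7246 + 0.001450·3.560)/0.07440 = 0.7799 mg/L.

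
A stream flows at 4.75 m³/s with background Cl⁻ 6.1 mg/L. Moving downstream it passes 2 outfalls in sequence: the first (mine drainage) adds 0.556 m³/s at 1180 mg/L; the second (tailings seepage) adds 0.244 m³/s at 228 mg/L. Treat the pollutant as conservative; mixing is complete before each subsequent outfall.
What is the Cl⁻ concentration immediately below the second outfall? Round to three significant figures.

133 mg/L

After outfall 1: Q = 4.750 + 0.5560 = 5.306 m³/s; C = (4.750·6.100 + 0.5560·1180)/5.306 = 129.1 mg/L.
After outfall 2: Q = 5.306 + 0.2440 = 5.550 m³/s; C = (5.306·129.1 + 0.2440·228.0)/5.550 = 133.5 mg/L.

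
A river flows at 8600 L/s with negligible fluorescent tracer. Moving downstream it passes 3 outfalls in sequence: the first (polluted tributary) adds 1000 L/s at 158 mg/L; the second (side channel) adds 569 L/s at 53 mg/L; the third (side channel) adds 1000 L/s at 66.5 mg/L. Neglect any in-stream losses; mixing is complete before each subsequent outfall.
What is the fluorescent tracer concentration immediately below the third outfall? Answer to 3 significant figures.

Below outfall 1: Q → 9600 L/s, C = (8600·0 + 1000·158.0)/9600 = 16.46 mg/L.
Below outfall 2: Q → 10170 L/s, C = (9600·16.46 + 569.0·53.00)/10170 = 18.50 mg/L.
Below outfall 3: Q → 11170 L/s, C = (10170·18.50 + 1000·66.50)/11170 = 22.80 mg/L.

22.8 mg/L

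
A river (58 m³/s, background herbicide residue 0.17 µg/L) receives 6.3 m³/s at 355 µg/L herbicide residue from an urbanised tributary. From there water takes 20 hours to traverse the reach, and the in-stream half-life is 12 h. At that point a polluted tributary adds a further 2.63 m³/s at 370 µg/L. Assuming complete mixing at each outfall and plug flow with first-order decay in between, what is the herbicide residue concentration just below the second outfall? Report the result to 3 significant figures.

Mixed concentration C = ΣQC/ΣQ = (58.00·0.1700 + 6.300·355.0) / 64.30 = 2246/64.30 = 34.94 µg/L; combined flow 64.30 m³/s.
Half-life 12 h → k = ln 2 / 12 = 0.05776 h⁻¹ = 1.386 d⁻¹.
Applying C = C₀e^(−kt): 34.94 × 0.3150 = 11.00 µg/L.
Second outfall: C = (64.30·11.00 + 2.630·370.0)/66.93 = 25.11 µg/L.

25.1 µg/L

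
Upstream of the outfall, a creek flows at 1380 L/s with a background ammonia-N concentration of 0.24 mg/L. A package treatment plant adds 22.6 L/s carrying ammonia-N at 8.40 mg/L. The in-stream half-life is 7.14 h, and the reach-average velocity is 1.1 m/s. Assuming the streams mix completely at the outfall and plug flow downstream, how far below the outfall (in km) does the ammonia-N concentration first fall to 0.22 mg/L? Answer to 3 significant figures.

Conservation of mass: C = (1380·0.2400 + 22.60·8.400) / 1403 = 521.0/1403 = 0.3715 mg/L.
Half-life 7.14 h → k = ln 2 / 7.14 = 0.09708 h⁻¹ = 2.330 d⁻¹.
Set 0.3715·exp(−k·t) = 0.22 → t = ln(0.3715/0.22)/k = 19430 s = 5.396 h.
Distance = v·t = 1.1·19430 = 21370 m = 21.37 km.

21.4 km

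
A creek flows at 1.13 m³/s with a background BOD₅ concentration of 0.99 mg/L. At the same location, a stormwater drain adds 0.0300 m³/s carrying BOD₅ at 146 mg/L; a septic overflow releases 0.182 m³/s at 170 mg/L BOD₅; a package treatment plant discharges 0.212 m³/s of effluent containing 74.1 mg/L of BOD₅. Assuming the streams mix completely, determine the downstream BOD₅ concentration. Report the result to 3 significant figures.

33.6 mg/L

After mixing, C = (1.130·0.9900 + 0.03000·146.0 + 0.1820·170.0 + 0.2120·74.10) / 1.554 = 52.15/1.554 = 33.56 mg/L.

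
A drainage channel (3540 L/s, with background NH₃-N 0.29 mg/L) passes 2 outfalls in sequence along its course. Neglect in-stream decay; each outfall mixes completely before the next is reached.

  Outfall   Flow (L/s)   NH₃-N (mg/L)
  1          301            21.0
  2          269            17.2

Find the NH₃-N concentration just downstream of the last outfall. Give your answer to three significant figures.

Below outfall 1: Q → 3841 L/s, C = (3540·0.2900 + 301.0·21.00)/3841 = 1.913 mg/L.
Below outfall 2: Q → 4110 L/s, C = (3841·1.913 + 269.0·17.20)/4110 = 2.913 mg/L.

2.91 mg/L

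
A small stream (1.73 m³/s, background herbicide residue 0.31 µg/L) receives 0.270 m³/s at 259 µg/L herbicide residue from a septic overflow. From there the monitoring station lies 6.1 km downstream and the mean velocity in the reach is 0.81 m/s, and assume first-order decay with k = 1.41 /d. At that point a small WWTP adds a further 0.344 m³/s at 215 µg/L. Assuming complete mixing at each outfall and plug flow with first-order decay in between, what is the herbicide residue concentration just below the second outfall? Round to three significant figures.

Mixed concentration C = ΣQC/ΣQ = (1.730·0.3100 + 0.2700·259.0) / 2.000 = 70.47/2.000 = 35.23 µg/L; combined flow 2.000 m³/s.
Travel time t = 6.1·1000 / 0.81 = 7531 s = 2.092 h.
After decay, C = 35.23 × e^(−kt) = 35.23 × 0.8844 = 31.16 µg/L.
Second outfall: C = (2.000·31.16 + 0.3440·215.0)/2.344 = 58.14 µg/L.

58.1 µg/L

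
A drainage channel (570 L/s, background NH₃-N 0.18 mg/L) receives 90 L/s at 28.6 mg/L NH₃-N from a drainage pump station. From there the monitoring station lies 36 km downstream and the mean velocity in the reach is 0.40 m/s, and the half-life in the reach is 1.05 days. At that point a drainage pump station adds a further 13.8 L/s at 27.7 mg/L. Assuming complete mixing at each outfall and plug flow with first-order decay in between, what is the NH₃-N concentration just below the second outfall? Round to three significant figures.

Mass balance: C = (570.0·0.1800 + 90.00·28.60) / 660.0 = 2677/660.0 = 4.055 mg/L; combined flow 660.0 L/s.
Travel time t = 36·1000 / 0.40 = 90000 s = 25.00 h.
Half-life 1.05 d → k = ln 2 / 1.05 = 0.6601 d⁻¹.
Applying C = C₀e^(−kt): 4.055 × 0.5028 = 2.039 mg/L.
Second outfall: C = (660.0·2.039 + 13.80·27.70)/673.8 = 2.564 mg/L.

2.56 mg/L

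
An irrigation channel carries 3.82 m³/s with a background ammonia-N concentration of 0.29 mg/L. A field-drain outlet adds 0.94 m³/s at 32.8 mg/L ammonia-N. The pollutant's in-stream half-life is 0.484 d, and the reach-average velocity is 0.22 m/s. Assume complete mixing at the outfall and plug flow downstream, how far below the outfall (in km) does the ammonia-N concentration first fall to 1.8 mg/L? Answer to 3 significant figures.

17.5 km

Conservation of mass: C = (3.820·0.2900 + 0.9400·32.80) / 4.760 = 31.94/4.760 = 6.710 mg/L.
Half-life 0.484 d → k = ln 2 / 0.484 = 1.432 d⁻¹.
Set 6.710·exp(−k·t) = 1.8 → t = ln(6.710/1.8)/k = 79380 s = 22.05 h.
Distance = v·t = 0.22·79380 = 17460 m = 17.46 km.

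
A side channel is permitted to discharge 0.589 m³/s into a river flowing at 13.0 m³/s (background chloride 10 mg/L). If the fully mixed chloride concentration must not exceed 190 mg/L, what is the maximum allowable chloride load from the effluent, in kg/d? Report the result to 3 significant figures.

Mass balance at the limit: 13.00·10.00 + 0.5890·Cₑ = 13.59·190 → Cₑ = 4163 mg/L.
Load = 0.5890 m³/s × 4163 g/m³ × 86 400 s/d = 211800 kg/d.

212000 kg/d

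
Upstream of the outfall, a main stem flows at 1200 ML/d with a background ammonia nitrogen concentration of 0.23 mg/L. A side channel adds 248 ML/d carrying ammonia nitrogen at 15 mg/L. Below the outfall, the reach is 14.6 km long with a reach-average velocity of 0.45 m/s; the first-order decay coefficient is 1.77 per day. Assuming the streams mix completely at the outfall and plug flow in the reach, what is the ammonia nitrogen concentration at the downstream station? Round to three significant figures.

Mass balance: C = (1200·0.2300 + 248.0·15.00) / 1448 = 3996/1448 = 2.760 mg/L.
Travel time t = 14.6·1000 / 0.45 = 32440 s = 9.012 h.
After decay, C = 2.760 × e^(−kt) = 2.760 × 0.5144 = 1.420 mg/L.

1.42 mg/L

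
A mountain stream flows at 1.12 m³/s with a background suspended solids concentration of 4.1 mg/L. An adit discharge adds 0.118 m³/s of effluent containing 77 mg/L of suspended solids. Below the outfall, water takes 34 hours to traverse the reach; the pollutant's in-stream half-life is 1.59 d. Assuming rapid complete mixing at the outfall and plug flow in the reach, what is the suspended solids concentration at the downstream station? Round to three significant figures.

After mixing, C = (1.120·4.100 + 0.1180·77.00) / 1.238 = 13.68/1.238 = 11.05 mg/L.
Half-life 1.59 d → k = ln 2 / 1.59 = 0.4359 d⁻¹.
First-order decay: C = 11.05·exp(−k·t) = 11.05·0.5392 = 5.958 mg/L.

5.96 mg/L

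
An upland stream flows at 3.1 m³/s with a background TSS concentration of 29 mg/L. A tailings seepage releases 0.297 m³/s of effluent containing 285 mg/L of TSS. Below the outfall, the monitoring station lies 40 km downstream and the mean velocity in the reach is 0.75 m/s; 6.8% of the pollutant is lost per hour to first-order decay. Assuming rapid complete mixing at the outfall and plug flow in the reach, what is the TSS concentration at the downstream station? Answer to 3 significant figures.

18.1 mg/L

Mixed concentration C = ΣQC/ΣQ = (3.100·29.00 + 0.2970·285.0) / 3.397 = 174.5/3.397 = 51.38 mg/L.
Travel time t = 40·1000 / 0.75 = 53330 s = 14.81 h.
6.8%/h lost → k = −ln(1 − 0.068) = 0.07042 h⁻¹.
First-order decay: C = 51.38·exp(−k·t) = 51.38·0.3523 = 18.10 mg/L.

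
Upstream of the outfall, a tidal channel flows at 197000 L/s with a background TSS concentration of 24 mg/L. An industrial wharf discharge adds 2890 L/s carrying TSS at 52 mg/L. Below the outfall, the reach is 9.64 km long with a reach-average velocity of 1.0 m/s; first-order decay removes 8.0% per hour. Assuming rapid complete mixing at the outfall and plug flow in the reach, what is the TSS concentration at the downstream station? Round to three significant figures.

Flow-weighted average: C = (197000·24.00 + 2890·52.00) / 199900 = 4878000/199900 = 24.40 mg/L.
Travel time t = 9.64·1000 / 1.0 = 9640 s = 2.678 h.
8.0%/h lost → k = −ln(1 − 0.08) = 0.08338 h⁻¹.
First-order decay: C = 24.40·exp(−k·t) = 24.40·0.7999 = 19.52 mg/L.

19.5 mg/L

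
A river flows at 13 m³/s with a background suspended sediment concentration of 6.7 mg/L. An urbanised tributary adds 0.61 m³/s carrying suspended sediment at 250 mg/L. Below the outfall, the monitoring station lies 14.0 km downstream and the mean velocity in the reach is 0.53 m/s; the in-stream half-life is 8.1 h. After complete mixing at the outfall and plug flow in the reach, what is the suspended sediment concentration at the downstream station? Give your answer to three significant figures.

Mixed concentration C = ΣQC/ΣQ = (13.00·6.700 + 0.6100·250.0) / 13.61 = 239.6/13.61 = 17.60 mg/L.
Travel time t = 14.0·1000 / 0.53 = 26420 s = 7.338 h.
Half-life 8.1 h → k = ln 2 / 8.1 = 0.08557 h⁻¹ = 2.054 d⁻¹.
Decay over the reach: 17.60·exp(−kt) = 17.60·0.5337 = 9.396 mg/L.

9.40 mg/L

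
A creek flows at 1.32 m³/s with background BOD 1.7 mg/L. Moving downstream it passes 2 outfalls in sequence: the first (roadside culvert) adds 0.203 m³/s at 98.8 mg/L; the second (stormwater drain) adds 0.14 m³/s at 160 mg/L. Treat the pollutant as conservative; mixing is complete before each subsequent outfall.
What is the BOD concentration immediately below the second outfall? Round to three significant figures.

26.9 mg/L

Outfall 1: combined Q = 1.523 m³/s; C = (1.320·1.700 + 0.2030·98.80)/1.523 = 14.64 mg/L.
Outfall 2: combined Q = 1.663 m³/s; C = (1.523·14.64 + 0.1400·160.0)/1.663 = 26.88 mg/L.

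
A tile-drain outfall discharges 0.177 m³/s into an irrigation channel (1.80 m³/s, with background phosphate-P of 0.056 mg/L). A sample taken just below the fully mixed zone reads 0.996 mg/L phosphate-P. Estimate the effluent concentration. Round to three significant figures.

Mass balance: 1.800·0.05600 + 0.1770·Cₑ = 1.977·0.9960
→ Cₑ = (1.977·0.9960 − 1.800·0.05600) / 0.1770 = 10.56 mg/L.

10.6 mg/L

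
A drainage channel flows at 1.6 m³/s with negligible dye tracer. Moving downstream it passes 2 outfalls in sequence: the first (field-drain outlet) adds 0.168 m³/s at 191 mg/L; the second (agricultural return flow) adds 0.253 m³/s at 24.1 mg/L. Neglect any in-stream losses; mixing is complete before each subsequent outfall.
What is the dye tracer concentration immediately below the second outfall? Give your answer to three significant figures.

After outfall 1: Q = 1.600 + 0.1680 = 1.768 m³/s; C = (1.600·0 + 0.1680·191.0)/1.768 = 18.15 mg/L.
After outfall 2: Q = 1.768 + 0.2530 = 2.021 m³/s; C = (1.768·18.15 + 0.2530·24.10)/2.021 = 18.89 mg/L.

18.9 mg/L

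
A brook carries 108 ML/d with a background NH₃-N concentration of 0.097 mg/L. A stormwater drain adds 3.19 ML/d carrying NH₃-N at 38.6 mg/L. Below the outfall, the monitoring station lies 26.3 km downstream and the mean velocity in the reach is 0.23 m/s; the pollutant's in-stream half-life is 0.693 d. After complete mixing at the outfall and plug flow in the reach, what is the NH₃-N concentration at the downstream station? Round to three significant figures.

0.320 mg/L

Mass balance: C = (108.0·0.09700 + 3.190·38.60) / 111.2 = 133.6/111.2 = 1.202 mg/L.
Travel time t = 26.3·1000 / 0.23 = 114300 s = 31.76 h.
Half-life 0.693 d → k = ln 2 / 0.693 = 1.000 d⁻¹.
Decay over the reach: 1.202·exp(−kt) = 1.202·0.2661 = 0.3198 mg/L.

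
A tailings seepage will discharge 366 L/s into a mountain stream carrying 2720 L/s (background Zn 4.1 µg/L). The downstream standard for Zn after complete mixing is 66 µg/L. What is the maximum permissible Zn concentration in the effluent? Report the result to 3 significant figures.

At the limit, (Qr·Cr + Qe·Cₑ)/(Qr + Qe) = 66:
Cₑ = (3086·66 − 2720·4.100) / 366.0 = 526.0 µg/L.

526 µg/L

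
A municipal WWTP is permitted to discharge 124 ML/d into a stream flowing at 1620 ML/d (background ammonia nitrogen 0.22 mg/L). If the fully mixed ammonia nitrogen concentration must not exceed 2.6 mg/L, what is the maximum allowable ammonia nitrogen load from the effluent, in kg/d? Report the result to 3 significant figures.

4180 kg/d

Mass balance at the limit: 1620·0.2200 + 124.0·Cₑ = 1744·2.6 → Cₑ = 33.69 mg/L.
124.0 ML/d = 1.435 m³/s. Load = 1.435 m³/s × 33.69 g/m³ × 86 400 s/d = 4178 kg/d.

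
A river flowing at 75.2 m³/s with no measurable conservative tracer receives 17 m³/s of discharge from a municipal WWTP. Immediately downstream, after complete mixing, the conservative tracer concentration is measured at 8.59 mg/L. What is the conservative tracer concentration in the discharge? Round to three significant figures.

46.6 mg/L

Mass balance: 75.20·0 + 17.00·Cₑ = 92.20·8.590
→ Cₑ = (92.20·8.590 − 75.20·0) / 17.00 = 46.59 mg/L.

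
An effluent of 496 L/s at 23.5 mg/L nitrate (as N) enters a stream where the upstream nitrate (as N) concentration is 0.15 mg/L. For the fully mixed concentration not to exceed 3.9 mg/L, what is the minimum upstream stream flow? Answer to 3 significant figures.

2590 L/s

Set C_mix = 3.9: (Q·0.1500 + 496.0·23.50) / (Q + 496.0) = 3.9
→ Q = 496.0·(23.50 − 3.9)/(3.9 − 0.1500) = 2592 L/s.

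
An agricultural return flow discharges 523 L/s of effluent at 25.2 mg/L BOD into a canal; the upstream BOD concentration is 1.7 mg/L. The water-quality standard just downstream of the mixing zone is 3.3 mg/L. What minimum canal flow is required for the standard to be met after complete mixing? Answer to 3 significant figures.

7160 L/s

Set C_mix = 3.3: (Q·1.700 + 523.0·25.20) / (Q + 523.0) = 3.3
→ Q = 523.0·(25.20 − 3.3)/(3.3 − 1.700) = 7159 L/s.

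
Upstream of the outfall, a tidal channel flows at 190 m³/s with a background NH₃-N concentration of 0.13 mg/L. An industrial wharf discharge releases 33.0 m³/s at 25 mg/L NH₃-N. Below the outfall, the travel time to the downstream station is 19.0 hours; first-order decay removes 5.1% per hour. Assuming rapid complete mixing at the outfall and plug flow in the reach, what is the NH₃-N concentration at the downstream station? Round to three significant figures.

After mixing, C = (190.0·0.1300 + 33.00·25.00) / 223.0 = 849.7/223.0 = 3.810 mg/L.
5.1%/h lost → k = −ln(1 − 0.051) = 0.05235 h⁻¹.
After decay, C = 3.810 × e^(−kt) = 3.810 × 0.3699 = 1.409 mg/L.

1.41 mg/L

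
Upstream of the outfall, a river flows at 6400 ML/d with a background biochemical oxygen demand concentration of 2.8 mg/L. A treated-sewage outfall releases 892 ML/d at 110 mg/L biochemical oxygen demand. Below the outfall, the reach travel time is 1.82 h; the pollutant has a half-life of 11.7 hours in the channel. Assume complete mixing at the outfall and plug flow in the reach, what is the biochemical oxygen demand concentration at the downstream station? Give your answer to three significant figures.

14.3 mg/L

Mixed concentration C = ΣQC/ΣQ = (6400·2.800 + 892.0·110.0) / 7292 = 116000/7292 = 15.91 mg/L.
Half-life 11.7 h → k = ln 2 / 11.7 = 0.05924 h⁻¹ = 1.422 d⁻¹.
Decay over the reach: 15.91·exp(−kt) = 15.91·0.8978 = 14.29 mg/L.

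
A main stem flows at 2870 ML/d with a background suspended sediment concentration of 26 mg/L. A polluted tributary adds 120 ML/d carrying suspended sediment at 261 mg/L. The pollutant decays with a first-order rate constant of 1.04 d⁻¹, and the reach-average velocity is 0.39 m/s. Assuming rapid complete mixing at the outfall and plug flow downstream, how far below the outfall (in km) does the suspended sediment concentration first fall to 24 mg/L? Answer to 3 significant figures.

12.6 km

Mass balance: C = (2870·26.00 + 120.0·261.0) / 2990 = 105900/2990 = 35.43 mg/L.
Set 35.43·exp(−k·t) = 24 → t = ln(35.43/24)/k = 32360 s = 8.990 h.
Distance = v·t = 0.39·32360 = 12620 m = 12.62 km.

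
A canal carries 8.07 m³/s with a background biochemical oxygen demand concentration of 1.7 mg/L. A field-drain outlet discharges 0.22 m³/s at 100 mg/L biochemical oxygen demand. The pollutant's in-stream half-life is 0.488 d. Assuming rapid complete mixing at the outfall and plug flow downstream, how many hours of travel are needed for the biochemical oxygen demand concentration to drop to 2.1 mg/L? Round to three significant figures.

12.1 h

Mixed concentration C = ΣQC/ΣQ = (8.070·1.700 + 0.2200·100.0) / 8.290 = 35.72/8.290 = 4.309 mg/L.
Half-life 0.488 d → k = ln 2 / 0.488 = 1.420 d⁻¹.
4.309·exp(−k·t) = 2.1 → t = ln(4.309/2.1)/k = 43720 s = 12.14 h.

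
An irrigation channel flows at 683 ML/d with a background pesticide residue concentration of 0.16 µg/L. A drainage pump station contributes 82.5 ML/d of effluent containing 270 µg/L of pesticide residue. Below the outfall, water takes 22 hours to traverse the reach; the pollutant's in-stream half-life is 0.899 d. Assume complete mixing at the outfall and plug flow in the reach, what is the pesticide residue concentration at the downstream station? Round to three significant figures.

14.4 µg/L

Conservation of mass: C = (683.0·0.1600 + 82.50·270.0) / 765.5 = 22380/765.5 = 29.24 µg/L.
Half-life 0.899 d → k = ln 2 / 0.899 = 0.7710 d⁻¹.
First-order decay: C = 29.24·exp(−k·t) = 29.24·0.4932 = 14.42 µg/L.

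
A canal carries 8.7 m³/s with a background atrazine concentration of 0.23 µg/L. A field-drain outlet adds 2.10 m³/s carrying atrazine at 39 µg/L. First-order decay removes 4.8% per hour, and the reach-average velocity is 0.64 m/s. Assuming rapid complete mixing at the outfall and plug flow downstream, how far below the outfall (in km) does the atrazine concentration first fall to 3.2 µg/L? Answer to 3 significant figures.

After mixing, C = (8.700·0.2300 + 2.100·39.00) / 10.80 = 83.90/10.80 = 7.769 µg/L.
4.8%/h lost → k = −ln(1 − 0.048) = 0.04919 h⁻¹.
Set 7.769·exp(−k·t) = 3.2 → t = ln(7.769/3.2)/k = 64910 s = 18.03 h.
Distance = v·t = 0.64·64910 = 41540 m = 41.54 km.

41.5 km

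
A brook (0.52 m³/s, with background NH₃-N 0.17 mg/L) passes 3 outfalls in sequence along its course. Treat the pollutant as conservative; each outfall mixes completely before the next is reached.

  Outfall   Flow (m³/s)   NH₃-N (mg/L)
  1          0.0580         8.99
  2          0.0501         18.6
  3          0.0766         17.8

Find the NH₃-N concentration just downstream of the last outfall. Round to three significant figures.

4.12 mg/L

Below outfall 1: Q → 0.5780 m³/s, C = (0.5200·0.1700 + 0.05800·8.990)/0.5780 = 1.055 mg/L.
Below outfall 2: Q → 0.6281 m³/s, C = (0.5780·1.055 + 0.05010·18.60)/0.6281 = 2.455 mg/L.
Below outfall 3: Q → 0.7047 m³/s, C = (0.6281·2.455 + 0.07660·17.80)/0.7047 = 4.123 mg/L.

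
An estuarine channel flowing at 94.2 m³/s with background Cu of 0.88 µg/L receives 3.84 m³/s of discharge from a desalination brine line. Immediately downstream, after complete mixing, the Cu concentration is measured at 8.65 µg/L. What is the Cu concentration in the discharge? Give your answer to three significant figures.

199 µg/L

Mass balance: 94.20·0.8800 + 3.840·Cₑ = 98.04·8.650
→ Cₑ = (98.04·8.650 − 94.20·0.8800) / 3.840 = 199.3 µg/L.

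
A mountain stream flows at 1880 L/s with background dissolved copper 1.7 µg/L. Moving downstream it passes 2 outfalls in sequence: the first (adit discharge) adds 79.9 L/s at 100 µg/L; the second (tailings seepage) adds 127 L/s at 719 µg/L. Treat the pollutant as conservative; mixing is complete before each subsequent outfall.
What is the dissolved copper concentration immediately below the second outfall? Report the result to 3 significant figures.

Below outfall 1: Q → 1960 L/s, C = (1880·1.700 + 79.90·100.0)/1960 = 5.707 µg/L.
Below outfall 2: Q → 2087 L/s, C = (1960·5.707 + 127.0·719.0)/2087 = 49.12 µg/L.

49.1 µg/L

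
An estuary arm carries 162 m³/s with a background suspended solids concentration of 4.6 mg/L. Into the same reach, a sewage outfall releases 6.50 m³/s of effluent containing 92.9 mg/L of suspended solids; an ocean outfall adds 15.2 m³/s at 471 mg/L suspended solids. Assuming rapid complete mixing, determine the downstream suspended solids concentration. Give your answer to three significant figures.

46.3 mg/L

Flow-weighted average: C = (162.0·4.600 + 6.500·92.90 + 15.20·471.0) / 183.7 = 8508/183.7 = 46.32 mg/L.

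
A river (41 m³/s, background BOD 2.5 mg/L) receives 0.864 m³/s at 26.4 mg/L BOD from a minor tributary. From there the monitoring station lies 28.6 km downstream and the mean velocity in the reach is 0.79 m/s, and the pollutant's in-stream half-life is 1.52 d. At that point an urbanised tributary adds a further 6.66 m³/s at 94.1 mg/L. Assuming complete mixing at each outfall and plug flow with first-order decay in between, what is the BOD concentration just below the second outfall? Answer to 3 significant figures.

15.0 mg/L

Mixed concentration C = ΣQC/ΣQ = (41.00·2.500 + 0.8640·26.40) / 41.86 = 125.3/41.86 = 2.993 mg/L; combined flow 41.86 m³/s.
Travel time t = 28.6·1000 / 0.79 = 36200 s = 10.06 h.
Half-life 1.52 d → k = ln 2 / 1.52 = 0.4560 d⁻¹.
First-order decay: C = 2.993·exp(−k·t) = 2.993·0.8261 = 2.473 mg/L.
Second outfall: C = (41.86·2.473 + 6.660·94.10)/48.52 = 15.05 mg/L.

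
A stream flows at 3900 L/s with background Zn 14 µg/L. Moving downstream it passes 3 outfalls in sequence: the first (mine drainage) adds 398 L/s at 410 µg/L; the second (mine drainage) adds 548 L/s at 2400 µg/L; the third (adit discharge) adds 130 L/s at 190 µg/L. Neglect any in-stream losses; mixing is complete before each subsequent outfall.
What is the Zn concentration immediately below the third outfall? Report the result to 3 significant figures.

313 µg/L

Outfall 1: combined Q = 4298 L/s; C = (3900·14.00 + 398.0·410.0)/4298 = 50.67 µg/L.
Outfall 2: combined Q = 4846 L/s; C = (4298·50.67 + 548.0·2400)/4846 = 316.3 µg/L.
Outfall 3: combined Q = 4976 L/s; C = (4846·316.3 + 130.0·190.0)/4976 = 313.0 µg/L.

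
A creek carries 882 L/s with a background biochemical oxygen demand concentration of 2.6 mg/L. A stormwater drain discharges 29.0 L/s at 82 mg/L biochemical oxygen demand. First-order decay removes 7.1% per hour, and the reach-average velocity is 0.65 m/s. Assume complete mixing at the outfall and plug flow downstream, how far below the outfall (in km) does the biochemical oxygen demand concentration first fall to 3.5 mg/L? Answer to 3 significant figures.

12.1 km

Mass balance: C = (882.0·2.600 + 29.00·82.00) / 911.0 = 4671/911.0 = 5.128 mg/L.
7.1%/h lost → k = −ln(1 − 0.071) = 0.07365 h⁻¹.
Set 5.128·exp(−k·t) = 3.5 → t = ln(5.128/3.5)/k = 18670 s = 5.185 h.
Distance = v·t = 0.65·18670 = 12130 m = 12.13 km.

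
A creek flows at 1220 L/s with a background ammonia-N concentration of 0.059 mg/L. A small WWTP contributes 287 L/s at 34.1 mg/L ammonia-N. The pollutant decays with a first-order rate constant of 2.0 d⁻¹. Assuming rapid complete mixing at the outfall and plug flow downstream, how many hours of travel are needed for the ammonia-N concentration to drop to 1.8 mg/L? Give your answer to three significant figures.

Conservation of mass: C = (1220·0.05900 + 287.0·34.10) / 1507 = 9859/1507 = 6.542 mg/L.
6.542·exp(−k·t) = 1.8 → t = ln(6.542/1.8)/k = 55750 s = 15.49 h.

15.5 h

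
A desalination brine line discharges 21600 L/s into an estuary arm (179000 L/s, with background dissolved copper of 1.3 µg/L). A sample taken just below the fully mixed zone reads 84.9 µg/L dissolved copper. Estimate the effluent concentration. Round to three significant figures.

778 µg/L

Mass balance: 179000·1.300 + 21600·Cₑ = 200600·84.90
→ Cₑ = (200600·84.90 − 179000·1.300) / 21600 = 777.7 µg/L.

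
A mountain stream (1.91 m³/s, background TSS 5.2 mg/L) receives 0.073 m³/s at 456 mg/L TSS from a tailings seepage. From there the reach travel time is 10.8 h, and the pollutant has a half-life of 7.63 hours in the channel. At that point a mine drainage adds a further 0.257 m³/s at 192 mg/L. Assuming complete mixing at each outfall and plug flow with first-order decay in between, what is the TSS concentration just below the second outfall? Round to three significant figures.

29.3 mg/L

Flow-weighted average: C = (1.910·5.200 + 0.07300·456.0) / 1.983 = 43.22/1.983 = 21.80 mg/L; combined flow 1.983 m³/s.
Half-life 7.63 h → k = ln 2 / 7.63 = 0.09084 h⁻¹ = 2.180 d⁻¹.
Applying C = C₀e^(−kt): 21.80 × 0.3749 = 8.171 mg/L.
At the second outfall, C = (1.983·8.171 + 0.2570·192.0) / (1.983 + 0.2570) = 29.26 mg/L.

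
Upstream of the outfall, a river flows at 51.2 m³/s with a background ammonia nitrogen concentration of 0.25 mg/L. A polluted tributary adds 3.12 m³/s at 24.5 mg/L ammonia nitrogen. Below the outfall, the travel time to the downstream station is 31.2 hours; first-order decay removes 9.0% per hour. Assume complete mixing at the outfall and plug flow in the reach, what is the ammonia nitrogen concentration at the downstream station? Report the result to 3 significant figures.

Mixed concentration C = ΣQC/ΣQ = (51.20·0.2500 + 3.120·24.50) / 54.32 = 89.24/54.32 = 1.643 mg/L.
9.0%/h lost → k = −ln(1 − 0.09) = 0.09431 h⁻¹.
Applying C = C₀e^(−kt): 1.643 × 0.05273 = 0.08663 mg/L.

0.0866 mg/L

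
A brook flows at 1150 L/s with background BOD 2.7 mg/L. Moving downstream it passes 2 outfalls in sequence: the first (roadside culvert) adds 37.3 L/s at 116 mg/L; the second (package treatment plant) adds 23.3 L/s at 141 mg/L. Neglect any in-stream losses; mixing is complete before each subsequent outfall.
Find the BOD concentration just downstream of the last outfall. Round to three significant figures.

After outfall 1: Q = 1150 + 37.30 = 1187 L/s; C = (1150·2.700 + 37.30·116.0)/1187 = 6.259 mg/L.
After outfall 2: Q = 1187 + 23.30 = 1211 L/s; C = (1187·6.259 + 23.30·141.0)/1211 = 8.853 mg/L.

8.85 mg/L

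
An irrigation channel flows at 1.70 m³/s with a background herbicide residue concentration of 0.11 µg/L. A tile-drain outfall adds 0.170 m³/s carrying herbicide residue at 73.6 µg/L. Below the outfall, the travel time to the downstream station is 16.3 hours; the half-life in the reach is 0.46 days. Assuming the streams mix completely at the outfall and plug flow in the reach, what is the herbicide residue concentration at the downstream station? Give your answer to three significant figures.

2.44 µg/L

Mixed concentration C = ΣQC/ΣQ = (1.700·0.1100 + 0.1700·73.60) / 1.870 = 12.70/1.870 = 6.791 µg/L.
Half-life 0.46 d → k = ln 2 / 0.46 = 1.507 d⁻¹.
After decay, C = 6.791 × e^(−kt) = 6.791 × 0.3594 = 2.440 µg/L.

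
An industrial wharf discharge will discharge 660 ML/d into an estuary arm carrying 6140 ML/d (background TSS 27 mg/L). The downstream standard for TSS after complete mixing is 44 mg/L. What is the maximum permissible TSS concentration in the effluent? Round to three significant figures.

At the limit, (Qr·Cr + Qe·Cₑ)/(Qr + Qe) = 44:
Cₑ = (6800·44 − 6140·27.00) / 660.0 = 202.2 mg/L.

202 mg/L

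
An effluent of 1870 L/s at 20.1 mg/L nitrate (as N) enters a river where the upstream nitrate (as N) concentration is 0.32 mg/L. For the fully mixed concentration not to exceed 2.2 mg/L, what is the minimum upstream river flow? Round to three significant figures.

17800 L/s

Set C_mix = 2.2: (Q·0.3200 + 1870·20.10) / (Q + 1870) = 2.2
→ Q = 1870·(20.10 − 2.2)/(2.2 − 0.3200) = 17800 L/s.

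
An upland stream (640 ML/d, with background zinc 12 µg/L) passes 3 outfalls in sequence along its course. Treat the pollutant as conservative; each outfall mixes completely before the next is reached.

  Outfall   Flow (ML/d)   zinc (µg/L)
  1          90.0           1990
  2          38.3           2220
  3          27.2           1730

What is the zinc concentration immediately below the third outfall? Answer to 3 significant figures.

After outfall 1: Q = 640.0 + 90.00 = 730.0 ML/d; C = (640.0·12.00 + 90.00·1990)/730.0 = 255.9 µg/L.
After outfall 2: Q = 730.0 + 38.30 = 768.3 ML/d; C = (730.0·255.9 + 38.30·2220)/768.3 = 353.8 µg/L.
After outfall 3: Q = 768.3 + 27.20 = 795.5 ML/d; C = (768.3·353.8 + 27.20·1730)/795.5 = 400.8 µg/L.

401 µg/L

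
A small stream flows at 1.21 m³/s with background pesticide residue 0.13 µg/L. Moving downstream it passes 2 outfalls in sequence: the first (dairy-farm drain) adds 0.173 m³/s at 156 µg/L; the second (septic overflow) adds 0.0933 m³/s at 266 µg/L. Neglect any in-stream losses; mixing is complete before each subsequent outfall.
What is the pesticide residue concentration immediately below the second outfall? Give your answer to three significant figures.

After outfall 1: Q = 1.210 + 0.1730 = 1.383 m³/s; C = (1.210·0.1300 + 0.1730·156.0)/1.383 = 19.63 µg/L.
After outfall 2: Q = 1.383 + 0.09330 = 1.476 m³/s; C = (1.383·19.63 + 0.09330·266.0)/1.476 = 35.20 µg/L.

35.2 µg/L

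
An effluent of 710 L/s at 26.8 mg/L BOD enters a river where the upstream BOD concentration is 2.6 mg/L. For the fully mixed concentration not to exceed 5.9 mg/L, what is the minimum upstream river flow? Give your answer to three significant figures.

4500 L/s

Set C_mix = 5.9: (Q·2.600 + 710.0·26.80) / (Q + 710.0) = 5.9
→ Q = 710.0·(26.80 − 5.9)/(5.9 − 2.600) = 4497 L/s.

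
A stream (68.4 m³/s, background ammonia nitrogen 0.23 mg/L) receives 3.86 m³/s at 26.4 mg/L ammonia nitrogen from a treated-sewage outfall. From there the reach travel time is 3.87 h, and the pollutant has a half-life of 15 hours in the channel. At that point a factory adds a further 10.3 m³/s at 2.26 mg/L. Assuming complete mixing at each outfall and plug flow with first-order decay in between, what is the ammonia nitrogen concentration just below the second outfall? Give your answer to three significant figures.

Flow-weighted average: C = (68.40·0.2300 + 3.860·26.40) / 72.26 = 117.6/72.26 = 1.628 mg/L; combined flow 72.26 m³/s.
Half-life 15 h → k = ln 2 / 15 = 0.04621 h⁻¹ = 1.109 d⁻¹.
First-order decay: C = 1.628·exp(−k·t) = 1.628·0.8362 = 1.361 mg/L.
Second outfall: C = (72.26·1.361 + 10.30·2.260)/82.56 = 1.473 mg/L.

1.47 mg/L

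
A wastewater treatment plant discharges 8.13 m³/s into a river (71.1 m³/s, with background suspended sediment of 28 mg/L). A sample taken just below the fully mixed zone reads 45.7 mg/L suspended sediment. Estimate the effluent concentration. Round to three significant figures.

Mass balance: 71.10·28.00 + 8.130·Cₑ = 79.23·45.70
→ Cₑ = (79.23·45.70 − 71.10·28.00) / 8.130 = 200.5 mg/L.

200 mg/L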